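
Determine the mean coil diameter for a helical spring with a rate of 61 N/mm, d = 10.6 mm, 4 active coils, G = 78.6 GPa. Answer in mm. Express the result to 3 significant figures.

D = (Gd⁴/(8N_a·k))^(1/3) = (78.6×10³·10.6⁴/(8·4·61))^(1/3)
  = (508354)^(1/3) = 79.8096 mm

79.8 mm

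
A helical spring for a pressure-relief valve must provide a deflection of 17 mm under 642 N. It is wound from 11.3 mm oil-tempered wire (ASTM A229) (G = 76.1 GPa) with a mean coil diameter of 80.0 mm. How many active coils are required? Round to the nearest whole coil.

Required rate k = F/δ = 642/17 = 37.765 N/mm
N_a = Gd⁴/(8D³k) = (76.1×10³ × 11.3⁴)/(8 × 80.0³ × 37.765)
    = 1.24079e+09 / 1.54684e+08 = 8.021 → 8 coils

8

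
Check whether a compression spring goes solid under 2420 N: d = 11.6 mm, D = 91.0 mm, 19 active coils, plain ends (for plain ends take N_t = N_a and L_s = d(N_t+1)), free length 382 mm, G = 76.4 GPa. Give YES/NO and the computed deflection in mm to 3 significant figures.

k = Gd⁴/(8D³N_a) = (76.4×10³)(11.6⁴)/(8·91.0³·19) = 12.077 N/mm
N_t = 19; L_s = 11.6·20 = 232 mm; δ_solid = L₀ − L_s = 382 − 232 = 150 mm
δ = F/k = 2420/12.077 = 200.38 mm
δ ≥ δ_solid → spring goes solid

YES, δ = 200 mm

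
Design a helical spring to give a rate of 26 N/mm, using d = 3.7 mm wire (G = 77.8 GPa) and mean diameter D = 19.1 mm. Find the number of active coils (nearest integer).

10

N_a = Gd⁴/(8D³k) = (77.8×10³ × 3.7⁴)/(8 × 19.1³ × 26)
    = 1.4581e+07 / 1.44932e+06 = 10.06 → 10 coils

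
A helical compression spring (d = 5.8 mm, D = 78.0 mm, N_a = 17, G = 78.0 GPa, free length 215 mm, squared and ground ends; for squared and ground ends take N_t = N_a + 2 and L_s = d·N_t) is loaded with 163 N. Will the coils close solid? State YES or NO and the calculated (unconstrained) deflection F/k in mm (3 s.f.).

YES, δ = 119 mm

k = Gd⁴/(8D³N_a) = (78.0×10³)(5.8⁴)/(8·78.0³·17) = 1.3677 N/mm
N_t = 19; L_s = 5.8·19 = 110.2 mm; δ_solid = L₀ − L_s = 215 − 110.2 = 104.8 mm
δ = F/k = 163/1.3677 = 119.18 mm
δ ≥ δ_solid → spring goes solid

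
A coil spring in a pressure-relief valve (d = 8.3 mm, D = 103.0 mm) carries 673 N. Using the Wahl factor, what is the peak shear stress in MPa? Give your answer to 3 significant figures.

Spring index C = D/d = 103.0/8.3 = 12.4096
K_W = (4C−1)/(4C−4) + 0.615/C = 48.639/45.639 + 0.0496 = 1.1153
τ₀ = 8FD/(πd³) = 8·673·103.0/(π·8.3³) = 554552/1796.3 = 308.72 MPa
τ_max = K·τ₀ = 1.1153 × 308.72 = 344.31 MPa

344 MPa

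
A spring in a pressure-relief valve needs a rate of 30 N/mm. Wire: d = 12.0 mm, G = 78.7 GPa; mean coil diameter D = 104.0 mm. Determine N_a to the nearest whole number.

N_a = Gd⁴/(8D³k) = (78.7×10³ × 12.0⁴)/(8 × 104.0³ × 30)
    = 1.63192e+09 / 2.69967e+08 = 6.045 → 6 coils

6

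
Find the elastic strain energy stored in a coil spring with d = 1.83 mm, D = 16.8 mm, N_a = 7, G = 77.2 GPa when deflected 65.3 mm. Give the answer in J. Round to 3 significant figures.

6.95 J

k = Gd⁴/(8D³N_a) = (77.2×10³)(1.83⁴)/(8·16.8³·7) = 3.2607 N/mm
U = ½kδ² = 0.5 × 3.2607 × 65.3² = 6951.9 N·mm = 6.9519 J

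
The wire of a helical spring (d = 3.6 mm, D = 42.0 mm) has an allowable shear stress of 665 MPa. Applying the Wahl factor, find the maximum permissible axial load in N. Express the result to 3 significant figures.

258 N

C = D/d = 42.0/3.6 = 11.6667
K_W = (4C−1)/(4C−4) + 0.615/C = 45.667/42.667 + 0.0527 = 1.1230
τ_max = K·8FD/(πd³) → F_max = τ_allow·πd³/(8DK)
F_max = 665·π·3.6³/(8·42.0·1.1230) = 97472/377.34 = 258.32 N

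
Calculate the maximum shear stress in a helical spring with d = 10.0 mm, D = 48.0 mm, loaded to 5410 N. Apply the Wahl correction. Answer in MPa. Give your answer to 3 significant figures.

Spring index C = D/d = 48.0/10.0 = 4.8000
K_W = (4C−1)/(4C−4) + 0.615/C = 18.200/15.200 + 0.1281 = 1.3255
τ₀ = 8FD/(πd³) = 8·5410·48.0/(π·10.0³) = 2.07744e+06/3141.6 = 661.27 MPa
τ_max = K·τ₀ = 1.3255 × 661.27 = 876.51 MPa

877 MPa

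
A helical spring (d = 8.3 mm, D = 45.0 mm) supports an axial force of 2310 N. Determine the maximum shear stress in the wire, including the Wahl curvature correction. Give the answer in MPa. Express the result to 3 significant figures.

594 MPa

Spring index C = D/d = 45.0/8.3 = 5.4217
K_W = (4C−1)/(4C−4) + 0.615/C = 20.687/17.687 + 0.1134 = 1.2831
τ₀ = 8FD/(πd³) = 8·2310·45.0/(π·8.3³) = 831600/1796.3 = 462.95 MPa
τ_max = K·τ₀ = 1.2831 × 462.95 = 593.98 MPa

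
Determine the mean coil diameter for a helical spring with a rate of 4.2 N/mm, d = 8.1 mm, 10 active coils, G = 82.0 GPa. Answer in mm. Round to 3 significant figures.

D = (Gd⁴/(8N_a·k))^(1/3) = (82.0×10³·8.1⁴/(8·10·4.2))^(1/3)
  = (1.05054e+06)^(1/3) = 101.6572 mm

102 mm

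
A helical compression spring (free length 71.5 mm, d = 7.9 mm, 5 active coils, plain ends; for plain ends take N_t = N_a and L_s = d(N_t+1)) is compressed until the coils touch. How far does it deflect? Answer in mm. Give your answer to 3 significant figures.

N_t = 5; L_s = 7.9·6 = 47.4 mm
δ_solid = L₀ − L_s = 71.5 − 47.4 = 24.1 mm

24.1 mm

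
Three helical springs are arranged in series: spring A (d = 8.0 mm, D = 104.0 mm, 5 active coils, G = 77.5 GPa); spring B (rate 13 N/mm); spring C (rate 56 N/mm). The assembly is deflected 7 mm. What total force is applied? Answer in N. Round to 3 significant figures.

k_A = Gd⁴/(8D³N_a) = (77.5×10³)(8.0⁴)/(8·104.0³·5) = 7.0551 N/mm
Series: 1/k_eq = 1/7.0551 + 1/13 + 1/56 = 0.23652; k_eq = 4.2279 N/mm
F = k_eq·δ = 4.2279·7 = 29.596 N

29.6 N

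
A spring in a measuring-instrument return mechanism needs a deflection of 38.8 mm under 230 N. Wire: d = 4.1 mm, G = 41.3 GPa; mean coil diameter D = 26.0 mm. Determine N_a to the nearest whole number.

14

Required rate k = F/δ = 230/38.8 = 5.9278 N/mm
N_a = Gd⁴/(8D³k) = (41.3×10³ × 4.1⁴)/(8 × 26.0³ × 5.9278)
    = 1.16704e+07 / 833501 = 14 → 14 coils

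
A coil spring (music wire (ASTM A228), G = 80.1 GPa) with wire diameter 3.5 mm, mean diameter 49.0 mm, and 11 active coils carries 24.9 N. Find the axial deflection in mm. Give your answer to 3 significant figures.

k = Gd⁴/(8D³N_a) = (80.1×10³)(3.5⁴)/(8·49.0³·11) = 1.161 N/mm
δ = F/k = 24.9 / 1.161 = 21.447 mm

21.4 mm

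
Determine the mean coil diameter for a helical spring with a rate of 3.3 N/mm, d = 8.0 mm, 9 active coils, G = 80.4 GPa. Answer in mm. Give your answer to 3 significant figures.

111 mm

D = (Gd⁴/(8N_a·k))^(1/3) = (80.4×10³·8.0⁴/(8·9·3.3))^(1/3)
  = (1.38602e+06)^(1/3) = 111.4953 mm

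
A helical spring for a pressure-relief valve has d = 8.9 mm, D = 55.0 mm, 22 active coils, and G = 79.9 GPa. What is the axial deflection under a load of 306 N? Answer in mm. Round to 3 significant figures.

k = Gd⁴/(8D³N_a) = (79.9×10³)(8.9⁴)/(8·55.0³·22) = 17.12 N/mm
δ = F/k = 306 / 17.12 = 17.874 mm

17.9 mm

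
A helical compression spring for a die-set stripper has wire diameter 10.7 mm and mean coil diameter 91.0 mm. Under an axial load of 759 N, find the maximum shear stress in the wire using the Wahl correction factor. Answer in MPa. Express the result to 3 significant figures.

168 MPa

Spring index C = D/d = 91.0/10.7 = 8.5047
K_W = (4C−1)/(4C−4) + 0.615/C = 33.019/30.019 + 0.0723 = 1.1723
τ₀ = 8FD/(πd³) = 8·759·91.0/(π·10.7³) = 552552/3848.6 = 143.57 MPa
τ_max = K·τ₀ = 1.1723 × 143.57 = 168.3 MPa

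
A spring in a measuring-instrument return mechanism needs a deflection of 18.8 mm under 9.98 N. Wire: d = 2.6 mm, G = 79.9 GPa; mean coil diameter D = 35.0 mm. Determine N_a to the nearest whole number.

Required rate k = F/δ = 9.98/18.8 = 0.53085 N/mm
N_a = Gd⁴/(8D³k) = (79.9×10³ × 2.6⁴)/(8 × 35.0³ × 0.53085)
    = 3.65124e+06 / 182082 = 20.05 → 20 coils

20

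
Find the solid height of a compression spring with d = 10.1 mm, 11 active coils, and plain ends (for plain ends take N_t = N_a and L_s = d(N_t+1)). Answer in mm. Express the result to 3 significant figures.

121 mm

plain ends: N_t = N_a = 11
L_s = d·(N_t+1) = 10.1 × 12 = 121.2 mm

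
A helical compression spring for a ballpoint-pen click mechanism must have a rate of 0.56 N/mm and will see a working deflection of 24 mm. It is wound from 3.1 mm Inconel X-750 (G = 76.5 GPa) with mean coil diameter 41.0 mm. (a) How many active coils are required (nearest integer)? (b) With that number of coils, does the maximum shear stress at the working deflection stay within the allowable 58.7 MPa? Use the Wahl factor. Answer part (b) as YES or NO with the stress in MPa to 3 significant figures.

(a) 23 coils; (b) YES, τ_max = 51.9 MPa

N_a = Gd⁴/(8D³k) = (76.5×10³)(3.1⁴)/(8·41.0³·0.56) = 22.88 → N_a = 23
Actual rate k = Gd⁴/(8D³·23) = 0.55711 N/mm
Working load F = kδ = 0.55711·24 = 13.371 N
C = 41.0/3.1 = 13.2258; K_W = (4C−1)/(4C−4)+0.615/C = 1.1078
τ_max = K_W·8FD/(πd³) = 1.1078·46.859 = 51.912 MPa
τ_max ≤ 58.7 MPa → acceptable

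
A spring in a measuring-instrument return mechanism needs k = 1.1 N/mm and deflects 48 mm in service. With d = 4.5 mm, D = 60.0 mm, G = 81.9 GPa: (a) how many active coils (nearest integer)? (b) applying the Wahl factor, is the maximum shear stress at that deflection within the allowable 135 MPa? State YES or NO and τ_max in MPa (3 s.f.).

N_a = Gd⁴/(8D³k) = (81.9×10³)(4.5⁴)/(8·60.0³·1.1) = 17.67 → N_a = 18
Actual rate k = Gd⁴/(8D³·18) = 1.0797 N/mm
Working load F = kδ = 1.0797·48 = 51.827 N
C = 60.0/4.5 = 13.3333; K_W = (4C−1)/(4C−4)+0.615/C = 1.1069
τ_max = K_W·8FD/(πd³) = 1.1069·86.899 = 96.191 MPa
τ_max ≤ 135 MPa → acceptable

(a) 18 coils; (b) YES, τ_max = 96.2 MPa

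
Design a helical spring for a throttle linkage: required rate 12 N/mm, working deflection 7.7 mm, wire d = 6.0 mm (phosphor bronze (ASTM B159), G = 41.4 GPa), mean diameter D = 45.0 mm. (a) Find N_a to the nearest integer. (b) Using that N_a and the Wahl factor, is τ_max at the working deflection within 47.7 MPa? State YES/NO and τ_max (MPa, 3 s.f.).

N_a = Gd⁴/(8D³k) = (41.4×10³)(6.0⁴)/(8·45.0³·12) = 6.133 → N_a = 6
Actual rate k = Gd⁴/(8D³·6) = 12.267 N/mm
Working load F = kδ = 12.267·7.7 = 94.453 N
C = 45.0/6.0 = 7.5000; K_W = (4C−1)/(4C−4)+0.615/C = 1.1974
τ_max = K_W·8FD/(πd³) = 1.1974·50.109 = 60 MPa
τ_max > 47.7 MPa → exceeds allowable

(a) 6 coils; (b) NO, τ_max = 60.0 MPa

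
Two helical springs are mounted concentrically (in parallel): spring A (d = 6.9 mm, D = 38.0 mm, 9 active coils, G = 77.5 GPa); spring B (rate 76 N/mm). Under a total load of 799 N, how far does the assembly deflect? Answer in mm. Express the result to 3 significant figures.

k_A = Gd⁴/(8D³N_a) = (77.5×10³)(6.9⁴)/(8·38.0³·9) = 44.465 N/mm
Parallel: k_eq = 44.465 + 76 = 120.46 N/mm
δ = F/k_eq = 799/120.46 = 6.6327 mm

6.63 mm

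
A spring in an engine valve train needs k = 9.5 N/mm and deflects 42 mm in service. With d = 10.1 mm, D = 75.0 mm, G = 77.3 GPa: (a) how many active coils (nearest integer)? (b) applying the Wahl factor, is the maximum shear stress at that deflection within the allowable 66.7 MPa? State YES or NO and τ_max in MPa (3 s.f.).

N_a = Gd⁴/(8D³k) = (77.3×10³)(10.1⁴)/(8·75.0³·9.5) = 25.09 → N_a = 25
Actual rate k = Gd⁴/(8D³·25) = 9.5335 N/mm
Working load F = kδ = 9.5335·42 = 400.41 N
C = 75.0/10.1 = 7.4257; K_W = (4C−1)/(4C−4)+0.615/C = 1.1995
τ_max = K_W·8FD/(πd³) = 1.1995·74.223 = 89.033 MPa
τ_max > 66.7 MPa → exceeds allowable

(a) 25 coils; (b) NO, τ_max = 89.0 MPa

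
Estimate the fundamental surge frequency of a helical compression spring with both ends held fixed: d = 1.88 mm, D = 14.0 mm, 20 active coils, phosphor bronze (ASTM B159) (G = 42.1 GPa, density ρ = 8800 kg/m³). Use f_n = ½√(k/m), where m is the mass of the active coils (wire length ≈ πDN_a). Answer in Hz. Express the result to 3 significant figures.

k = Gd⁴/(8D³N_a) = (42.1×10³)(1.88⁴)/(8·14.0³·20) = 1.1979 N/mm = 1197.9 N/m
Wire length L = πDN_a = π·14.0·20 = 879.65 mm
m = ρ·(πd²/4)·L = 8800 × 2.7759×10⁻⁶ m² × 0.87965 m = 0.021488 kg
f_n = ½√(k/m) = 0.5·√(1197.9/0.021488) = 0.5·√(55746) = 118.05 Hz

118 Hz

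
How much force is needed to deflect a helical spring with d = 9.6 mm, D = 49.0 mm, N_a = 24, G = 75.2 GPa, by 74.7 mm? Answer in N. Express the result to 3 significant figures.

k = Gd⁴/(8D³N_a) = (75.2×10³)(9.6⁴)/(8·49.0³·24) = 28.276 N/mm
F = k·δ = 28.276 × 74.7 = 2112.2 N

2110 N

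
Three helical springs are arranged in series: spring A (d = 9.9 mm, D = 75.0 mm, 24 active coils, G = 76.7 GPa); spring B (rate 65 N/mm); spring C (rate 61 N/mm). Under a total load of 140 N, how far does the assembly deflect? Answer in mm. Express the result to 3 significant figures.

k_A = Gd⁴/(8D³N_a) = (76.7×10³)(9.9⁴)/(8·75.0³·24) = 9.096 N/mm
Series: 1/k_eq = 1/9.096 + 1/65 + 1/61 = 0.14172; k_eq = 7.0564 N/mm
δ = F/k_eq = 140/7.0564 = 19.84 mm

19.8 mm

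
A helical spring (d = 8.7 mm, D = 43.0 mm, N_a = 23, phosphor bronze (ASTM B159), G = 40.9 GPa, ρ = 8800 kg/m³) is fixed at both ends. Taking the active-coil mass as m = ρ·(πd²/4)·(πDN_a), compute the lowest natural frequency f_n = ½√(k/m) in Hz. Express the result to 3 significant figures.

k = Gd⁴/(8D³N_a) = (40.9×10³)(8.7⁴)/(8·43.0³·23) = 16.017 N/mm = 16017 N/m
Wire length L = πDN_a = π·43.0·23 = 3107 mm
m = ρ·(πd²/4)·L = 8800 × 59.447×10⁻⁶ m² × 3.107 m = 1.6254 kg
f_n = ½√(k/m) = 0.5·√(16017/1.6254) = 0.5·√(9854.2) = 49.634 Hz

49.6 Hz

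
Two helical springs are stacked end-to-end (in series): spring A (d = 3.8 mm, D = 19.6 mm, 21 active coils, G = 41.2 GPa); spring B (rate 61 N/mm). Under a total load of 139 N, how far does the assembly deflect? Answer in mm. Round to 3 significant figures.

k_A = Gd⁴/(8D³N_a) = (41.2×10³)(3.8⁴)/(8·19.6³·21) = 6.7913 N/mm
Series: 1/k_eq = 1/6.7913 + 1/61 = 0.16364; k_eq = 6.111 N/mm
δ = F/k_eq = 139/6.111 = 22.746 mm

22.7 mm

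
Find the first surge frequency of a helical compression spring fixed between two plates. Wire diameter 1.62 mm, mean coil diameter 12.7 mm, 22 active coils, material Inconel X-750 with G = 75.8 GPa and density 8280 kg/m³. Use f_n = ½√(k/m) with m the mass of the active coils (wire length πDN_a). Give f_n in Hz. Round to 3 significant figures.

k = Gd⁴/(8D³N_a) = (75.8×10³)(1.62⁴)/(8·12.7³·22) = 1.4481 N/mm = 1448.1 N/m
Wire length L = πDN_a = π·12.7·22 = 877.76 mm
m = ρ·(πd²/4)·L = 8280 × 2.0612×10⁻⁶ m² × 0.87776 m = 0.014981 kg
f_n = ½√(k/m) = 0.5·√(1448.1/0.014981) = 0.5·√(96667) = 155.46 Hz

155 Hz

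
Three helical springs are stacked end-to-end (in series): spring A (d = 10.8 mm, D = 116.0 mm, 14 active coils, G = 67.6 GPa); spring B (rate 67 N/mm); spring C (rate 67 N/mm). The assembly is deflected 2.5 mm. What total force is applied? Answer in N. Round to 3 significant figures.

k_A = Gd⁴/(8D³N_a) = (67.6×10³)(10.8⁴)/(8·116.0³·14) = 5.2608 N/mm
Series: 1/k_eq = 1/5.2608 + 1/67 + 1/67 = 0.21994; k_eq = 4.5468 N/mm
F = k_eq·δ = 4.5468·2.5 = 11.367 N

11.4 N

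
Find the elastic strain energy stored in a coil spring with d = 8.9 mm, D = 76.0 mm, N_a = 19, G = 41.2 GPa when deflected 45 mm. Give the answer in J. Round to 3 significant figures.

3.92 J

k = Gd⁴/(8D³N_a) = (41.2×10³)(8.9⁴)/(8·76.0³·19) = 3.8741 N/mm
U = ½kδ² = 0.5 × 3.8741 × 45² = 3922.5 N·mm = 3.9225 J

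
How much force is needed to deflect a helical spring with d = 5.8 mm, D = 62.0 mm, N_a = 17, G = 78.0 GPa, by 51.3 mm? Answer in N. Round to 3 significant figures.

k = Gd⁴/(8D³N_a) = (78.0×10³)(5.8⁴)/(8·62.0³·17) = 2.7233 N/mm
F = k·δ = 2.7233 × 51.3 = 139.7 N

140 N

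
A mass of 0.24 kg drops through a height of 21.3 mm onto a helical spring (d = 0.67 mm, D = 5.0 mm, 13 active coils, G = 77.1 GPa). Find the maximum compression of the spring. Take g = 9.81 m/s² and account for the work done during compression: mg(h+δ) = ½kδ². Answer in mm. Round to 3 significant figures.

k = Gd⁴/(8D³N_a) = (77.1×10³)(0.67⁴)/(8·5.0³·13) = 1.1951 N/mm
W = mg = 0.24 × 9.81 = 2.3544 N
½kδ² − Wδ − Wh = 0 → δ = (W + √(W² + 2kWh))/k
δ = (2.3544 + √(5.5432 + 119.867))/1.1951 = (2.3544 + 11.199)/1.1951 = 11.34 mm

11.3 mm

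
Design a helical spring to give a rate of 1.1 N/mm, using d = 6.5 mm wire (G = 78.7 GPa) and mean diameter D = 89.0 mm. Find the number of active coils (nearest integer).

N_a = Gd⁴/(8D³k) = (78.7×10³ × 6.5⁴)/(8 × 89.0³ × 1.1)
    = 1.40484e+08 / 6.20373e+06 = 22.65 → 23 coils

23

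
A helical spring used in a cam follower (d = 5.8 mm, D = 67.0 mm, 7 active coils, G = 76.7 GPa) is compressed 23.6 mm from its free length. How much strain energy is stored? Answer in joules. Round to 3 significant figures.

k = Gd⁴/(8D³N_a) = (76.7×10³)(5.8⁴)/(8·67.0³·7) = 5.1534 N/mm
U = ½kδ² = 0.5 × 5.1534 × 23.6² = 1435.1 N·mm = 1.4351 J

1.44 J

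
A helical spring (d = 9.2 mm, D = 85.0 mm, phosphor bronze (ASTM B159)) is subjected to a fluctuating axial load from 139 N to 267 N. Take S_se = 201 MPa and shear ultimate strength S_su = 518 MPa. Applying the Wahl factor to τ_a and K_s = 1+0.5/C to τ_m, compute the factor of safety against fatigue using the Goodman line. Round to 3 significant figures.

C = D/d = 85.0/9.2 = 9.2391; K_W = (4C−1)/(4C−4)+0.615/C = 1.1576; K_s = 1+0.5/C = 1.0541
F_a = (F_max−F_min)/2 = 64 N; F_m = (F_max+F_min)/2 = 203 N
τ_a = K_W·8F_aD/(πd³) = 1.1576 × 17.79 = 20.594 MPa
τ_m = K_s·8F_mD/(πd³) = 1.0541 × 56.428 = 59.481 MPa
Goodman: 1/n_f = τ_a/S_se + τ_m/S_su = 20.594/201 + 59.481/518 = 0.10246 + 0.11483 = 0.21728
n_f = 1/0.21728 = 4.602

4.60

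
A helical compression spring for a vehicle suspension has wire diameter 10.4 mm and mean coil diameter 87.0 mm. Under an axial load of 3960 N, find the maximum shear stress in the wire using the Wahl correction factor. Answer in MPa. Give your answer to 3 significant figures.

917 MPa

Spring index C = D/d = 87.0/10.4 = 8.3654
K_W = (4C−1)/(4C−4) + 0.615/C = 32.462/29.462 + 0.0735 = 1.1753
τ₀ = 8FD/(πd³) = 8·3960·87.0/(π·10.4³) = 2.75616e+06/3533.9 = 779.93 MPa
τ_max = K·τ₀ = 1.1753 × 779.93 = 916.68 MPa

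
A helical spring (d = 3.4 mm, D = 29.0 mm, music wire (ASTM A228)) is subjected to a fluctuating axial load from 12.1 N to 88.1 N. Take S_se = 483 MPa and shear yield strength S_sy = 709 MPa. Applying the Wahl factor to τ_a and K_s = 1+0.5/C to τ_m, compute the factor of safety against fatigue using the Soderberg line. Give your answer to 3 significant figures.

3.19

C = D/d = 29.0/3.4 = 8.5294; K_W = (4C−1)/(4C−4)+0.615/C = 1.1717; K_s = 1+0.5/C = 1.0586
F_a = (F_max−F_min)/2 = 38 N; F_m = (F_max+F_min)/2 = 50.1 N
τ_a = K_W·8F_aD/(πd³) = 1.1717 × 71.398 = 83.658 MPa
τ_m = K_s·8F_mD/(πd³) = 1.0586 × 94.132 = 99.65 MPa
Soderberg: 1/n_f = τ_a/S_se + τ_m/S_sy = 83.658/483 + 99.65/709 = 0.17320 + 0.14055 = 0.31376
n_f = 1/0.31376 = 3.187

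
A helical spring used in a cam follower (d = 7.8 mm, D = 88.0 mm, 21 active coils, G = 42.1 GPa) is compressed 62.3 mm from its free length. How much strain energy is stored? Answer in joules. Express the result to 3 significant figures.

k = Gd⁴/(8D³N_a) = (42.1×10³)(7.8⁴)/(8·88.0³·21) = 1.3611 N/mm
U = ½kδ² = 0.5 × 1.3611 × 62.3² = 2641.5 N·mm = 2.6415 J

2.64 J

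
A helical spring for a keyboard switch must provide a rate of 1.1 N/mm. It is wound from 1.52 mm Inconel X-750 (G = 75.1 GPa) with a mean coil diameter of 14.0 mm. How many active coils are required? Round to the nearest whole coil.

N_a = Gd⁴/(8D³k) = (75.1×10³ × 1.52⁴)/(8 × 14.0³ × 1.1)
    = 400880 / 24147.2 = 16.6 → 17 coils

17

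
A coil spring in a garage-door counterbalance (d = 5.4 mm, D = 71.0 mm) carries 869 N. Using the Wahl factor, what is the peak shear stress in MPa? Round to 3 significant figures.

Spring index C = D/d = 71.0/5.4 = 13.1481
K_W = (4C−1)/(4C−4) + 0.615/C = 51.593/48.593 + 0.0468 = 1.1085
τ₀ = 8FD/(πd³) = 8·869·71.0/(π·5.4³) = 493592/494.69 = 997.78 MPa
τ_max = K·τ₀ = 1.1085 × 997.78 = 1106.1 MPa

1110 MPa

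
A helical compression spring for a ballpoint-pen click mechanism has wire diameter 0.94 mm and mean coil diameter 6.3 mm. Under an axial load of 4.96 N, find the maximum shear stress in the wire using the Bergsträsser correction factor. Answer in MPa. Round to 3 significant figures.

116 MPa

Spring index C = D/d = 6.3/0.94 = 6.7021
K_B = (4C+2)/(4C−3) = 28.809/23.809 = 1.2100
τ₀ = 8FD/(πd³) = 8·4.96·6.3/(π·0.94³) = 249.984/2.6094 = 95.803 MPa
τ_max = K·τ₀ = 1.2100 × 95.803 = 115.92 MPa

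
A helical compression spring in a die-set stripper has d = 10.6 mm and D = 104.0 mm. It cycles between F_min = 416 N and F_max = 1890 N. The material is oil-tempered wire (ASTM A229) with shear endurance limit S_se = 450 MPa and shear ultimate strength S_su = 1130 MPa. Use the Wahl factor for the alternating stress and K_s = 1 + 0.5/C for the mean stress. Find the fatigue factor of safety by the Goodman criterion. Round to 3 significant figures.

C = D/d = 104.0/10.6 = 9.8113; K_W = (4C−1)/(4C−4)+0.615/C = 1.1478; K_s = 1+0.5/C = 1.0510
F_a = (F_max−F_min)/2 = 737 N; F_m = (F_max+F_min)/2 = 1153 N
τ_a = K_W·8F_aD/(πd³) = 1.1478 × 163.88 = 188.1 MPa
τ_m = K_s·8F_mD/(πd³) = 1.0510 × 256.38 = 269.45 MPa
Goodman: 1/n_f = τ_a/S_se + τ_m/S_su = 188.1/450 + 269.45/1130 = 0.41800 + 0.23845 = 0.65645
n_f = 1/0.65645 = 1.523

1.52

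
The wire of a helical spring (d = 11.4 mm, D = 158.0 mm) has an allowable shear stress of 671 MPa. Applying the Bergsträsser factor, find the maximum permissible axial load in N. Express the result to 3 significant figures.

C = D/d = 158.0/11.4 = 13.8596
K_B = (4C+2)/(4C−3) = 57.439/52.439 = 1.0953
τ_max = K·8FD/(πd³) → F_max = τ_allow·πd³/(8DK)
F_max = 671·π·11.4³/(8·158.0·1.0953) = 3.1231e+06/1384.5 = 2255.7 N

2260 N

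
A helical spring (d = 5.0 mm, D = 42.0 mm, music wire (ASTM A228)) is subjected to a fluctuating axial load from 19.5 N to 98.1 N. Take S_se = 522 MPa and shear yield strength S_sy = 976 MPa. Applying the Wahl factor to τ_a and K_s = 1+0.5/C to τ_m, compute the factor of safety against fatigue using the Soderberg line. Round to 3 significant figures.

7.68

C = D/d = 42.0/5.0 = 8.4000; K_W = (4C−1)/(4C−4)+0.615/C = 1.1746; K_s = 1+0.5/C = 1.0595
F_a = (F_max−F_min)/2 = 39.3 N; F_m = (F_max+F_min)/2 = 58.8 N
τ_a = K_W·8F_aD/(πd³) = 1.1746 × 33.626 = 39.496 MPa
τ_m = K_s·8F_mD/(πd³) = 1.0595 × 50.31 = 53.305 MPa
Soderberg: 1/n_f = τ_a/S_se + τ_m/S_sy = 39.496/522 + 53.305/976 = 0.07566 + 0.05462 = 0.13028
n_f = 1/0.13028 = 7.676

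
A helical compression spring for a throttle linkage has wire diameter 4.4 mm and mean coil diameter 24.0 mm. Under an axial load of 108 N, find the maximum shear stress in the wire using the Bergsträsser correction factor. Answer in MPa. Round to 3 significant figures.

98.1 MPa

Spring index C = D/d = 24.0/4.4 = 5.4545
K_B = (4C+2)/(4C−3) = 23.818/18.818 = 1.2657
τ₀ = 8FD/(πd³) = 8·108·24.0/(π·4.4³) = 20736/267.61 = 77.485 MPa
τ_max = K·τ₀ = 1.2657 × 77.485 = 98.073 MPa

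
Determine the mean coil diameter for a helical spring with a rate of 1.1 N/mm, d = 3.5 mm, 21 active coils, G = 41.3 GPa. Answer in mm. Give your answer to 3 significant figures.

32.2 mm

D = (Gd⁴/(8N_a·k))^(1/3) = (41.3×10³·3.5⁴/(8·21·1.1))^(1/3)
  = (33536.7)^(1/3) = 32.2483 mm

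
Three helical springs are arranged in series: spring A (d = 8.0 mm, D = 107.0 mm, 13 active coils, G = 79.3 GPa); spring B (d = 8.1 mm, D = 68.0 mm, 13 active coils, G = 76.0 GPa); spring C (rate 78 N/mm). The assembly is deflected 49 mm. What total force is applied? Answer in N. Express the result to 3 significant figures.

97.0 N

k_A = Gd⁴/(8D³N_a) = (79.3×10³)(8.0⁴)/(8·107.0³·13) = 2.5495 N/mm
k_B = Gd⁴/(8D³N_a) = (76.0×10³)(8.1⁴)/(8·68.0³·13) = 10.004 N/mm
Series: 1/k_eq = 1/2.5495 + 1/10.004 + 1/78 = 0.50502; k_eq = 1.9801 N/mm
F = k_eq·δ = 1.9801·49 = 97.027 N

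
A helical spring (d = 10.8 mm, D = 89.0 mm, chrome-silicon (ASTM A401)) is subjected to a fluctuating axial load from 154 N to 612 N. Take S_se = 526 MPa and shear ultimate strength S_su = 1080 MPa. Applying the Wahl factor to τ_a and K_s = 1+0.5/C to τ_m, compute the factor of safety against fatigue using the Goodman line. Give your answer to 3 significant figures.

C = D/d = 89.0/10.8 = 8.2407; K_W = (4C−1)/(4C−4)+0.615/C = 1.1782; K_s = 1+0.5/C = 1.0607
F_a = (F_max−F_min)/2 = 229 N; F_m = (F_max+F_min)/2 = 383 N
τ_a = K_W·8F_aD/(πd³) = 1.1782 × 41.2 = 48.542 MPa
τ_m = K_s·8F_mD/(πd³) = 1.0607 × 68.906 = 73.087 MPa
Goodman: 1/n_f = τ_a/S_se + τ_m/S_su = 48.542/526 + 73.087/1080 = 0.09229 + 0.06767 = 0.15996
n_f = 1/0.15996 = 6.252

6.25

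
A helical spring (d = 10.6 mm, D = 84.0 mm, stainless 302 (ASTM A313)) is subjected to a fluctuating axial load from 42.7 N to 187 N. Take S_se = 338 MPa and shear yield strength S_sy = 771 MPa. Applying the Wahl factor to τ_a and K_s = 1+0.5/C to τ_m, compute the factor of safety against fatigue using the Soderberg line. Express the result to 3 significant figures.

C = D/d = 84.0/10.6 = 7.9245; K_W = (4C−1)/(4C−4)+0.615/C = 1.1859; K_s = 1+0.5/C = 1.0631
F_a = (F_max−F_min)/2 = 72.15 N; F_m = (F_max+F_min)/2 = 114.85 N
τ_a = K_W·8F_aD/(πd³) = 1.1859 × 12.958 = 15.367 MPa
τ_m = K_s·8F_mD/(πd³) = 1.0631 × 20.627 = 21.928 MPa
Soderberg: 1/n_f = τ_a/S_se + τ_m/S_sy = 15.367/338 + 21.928/771 = 0.04546 + 0.02844 = 0.073906
n_f = 1/0.073906 = 13.53

13.5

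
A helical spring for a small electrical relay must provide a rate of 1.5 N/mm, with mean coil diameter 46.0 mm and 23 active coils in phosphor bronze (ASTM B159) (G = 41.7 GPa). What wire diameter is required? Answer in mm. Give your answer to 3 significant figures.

d = (8D³N_a·k / G)^(1/4) = (8·46.0³·23·1.5 / (41.7×10³))^0.25
  = (644.24)^0.25 = 5.0380 mm

5.04 mm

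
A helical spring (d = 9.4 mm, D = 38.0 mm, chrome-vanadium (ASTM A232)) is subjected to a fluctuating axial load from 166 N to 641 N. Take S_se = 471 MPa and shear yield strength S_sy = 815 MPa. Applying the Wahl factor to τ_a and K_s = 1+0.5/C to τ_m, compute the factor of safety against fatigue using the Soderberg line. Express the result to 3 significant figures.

6.80

C = D/d = 38.0/9.4 = 4.0426; K_W = (4C−1)/(4C−4)+0.615/C = 1.3986; K_s = 1+0.5/C = 1.1237
F_a = (F_max−F_min)/2 = 237.5 N; F_m = (F_max+F_min)/2 = 403.5 N
τ_a = K_W·8F_aD/(πd³) = 1.3986 × 27.67 = 38.7 MPa
τ_m = K_s·8F_mD/(πd³) = 1.1237 × 47.009 = 52.824 MPa
Soderberg: 1/n_f = τ_a/S_se + τ_m/S_sy = 38.7/471 + 52.824/815 = 0.08217 + 0.06481 = 0.14698
n_f = 1/0.14698 = 6.804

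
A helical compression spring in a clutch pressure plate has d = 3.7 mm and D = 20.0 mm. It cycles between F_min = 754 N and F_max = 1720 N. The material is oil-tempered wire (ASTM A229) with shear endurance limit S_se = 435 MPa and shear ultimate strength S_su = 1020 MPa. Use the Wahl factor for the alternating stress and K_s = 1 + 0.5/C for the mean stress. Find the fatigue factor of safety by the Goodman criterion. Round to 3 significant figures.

C = D/d = 20.0/3.7 = 5.4054; K_W = (4C−1)/(4C−4)+0.615/C = 1.2840; K_s = 1+0.5/C = 1.0925
F_a = (F_max−F_min)/2 = 483 N; F_m = (F_max+F_min)/2 = 1237 N
τ_a = K_W·8F_aD/(πd³) = 1.2840 × 485.64 = 623.57 MPa
τ_m = K_s·8F_mD/(πd³) = 1.0925 × 1243.8 = 1358.8 MPa
Goodman: 1/n_f = τ_a/S_se + τ_m/S_su = 623.57/435 + 1358.8/1020 = 1.43349 + 1.33216 = 2.7656
n_f = 1/2.7656 = 0.3616

0.362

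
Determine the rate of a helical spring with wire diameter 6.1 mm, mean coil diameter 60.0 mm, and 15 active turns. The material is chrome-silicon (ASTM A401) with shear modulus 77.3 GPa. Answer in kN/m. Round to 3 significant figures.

4.13 kN/m

k = Gd⁴/(8D³N_a) = (77.3×10³ × 6.1⁴) / (8 × 60.0³ × 15)
  = 1.07028e+08 / 2.592e+07 = 4.1292 N/mm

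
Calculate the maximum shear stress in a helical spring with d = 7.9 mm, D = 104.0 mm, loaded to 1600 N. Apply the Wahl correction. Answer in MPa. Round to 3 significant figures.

Spring index C = D/d = 104.0/7.9 = 13.1646
K_W = (4C−1)/(4C−4) + 0.615/C = 51.658/48.658 + 0.0467 = 1.1084
τ₀ = 8FD/(πd³) = 8·1600·104.0/(π·7.9³) = 1.3312e+06/1548.9 = 859.43 MPa
τ_max = K·τ₀ = 1.1084 × 859.43 = 952.57 MPa

953 MPa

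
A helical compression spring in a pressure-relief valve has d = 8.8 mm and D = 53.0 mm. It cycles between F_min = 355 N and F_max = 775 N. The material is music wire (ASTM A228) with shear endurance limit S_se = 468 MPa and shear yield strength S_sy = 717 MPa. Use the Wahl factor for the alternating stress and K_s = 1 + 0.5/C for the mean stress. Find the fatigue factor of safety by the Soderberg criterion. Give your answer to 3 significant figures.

C = D/d = 53.0/8.8 = 6.0227; K_W = (4C−1)/(4C−4)+0.615/C = 1.2514; K_s = 1+0.5/C = 1.0830
F_a = (F_max−F_min)/2 = 210 N; F_m = (F_max+F_min)/2 = 565 N
τ_a = K_W·8F_aD/(πd³) = 1.2514 × 41.59 = 52.047 MPa
τ_m = K_s·8F_mD/(πd³) = 1.0830 × 111.9 = 121.19 MPa
Soderberg: 1/n_f = τ_a/S_se + τ_m/S_sy = 52.047/468 + 121.19/717 = 0.11121 + 0.16902 = 0.28023
n_f = 1/0.28023 = 3.569

3.57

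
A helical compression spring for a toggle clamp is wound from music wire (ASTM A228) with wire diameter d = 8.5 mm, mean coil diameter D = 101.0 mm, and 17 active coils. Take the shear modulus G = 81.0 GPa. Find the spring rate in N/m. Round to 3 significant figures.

3020 N/m

k = Gd⁴/(8D³N_a) = (81.0×10³ × 8.5⁴) / (8 × 101.0³ × 17)
  = 4.22825e+08 / 1.40121e+08 = 3.0176 N/mm = 3017.6 N/m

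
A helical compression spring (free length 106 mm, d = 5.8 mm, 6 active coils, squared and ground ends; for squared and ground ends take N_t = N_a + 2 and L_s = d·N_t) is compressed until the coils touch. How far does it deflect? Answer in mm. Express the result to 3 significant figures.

N_t = 8; L_s = 5.8·8 = 46.4 mm
δ_solid = L₀ − L_s = 106 − 46.4 = 59.6 mm

59.6 mm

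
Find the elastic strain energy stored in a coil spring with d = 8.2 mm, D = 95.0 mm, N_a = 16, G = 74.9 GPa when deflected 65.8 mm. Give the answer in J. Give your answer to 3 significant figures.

k = Gd⁴/(8D³N_a) = (74.9×10³)(8.2⁴)/(8·95.0³·16) = 3.0857 N/mm
U = ½kδ² = 0.5 × 3.0857 × 65.8² = 6680 N·mm = 6.68 J

6.68 J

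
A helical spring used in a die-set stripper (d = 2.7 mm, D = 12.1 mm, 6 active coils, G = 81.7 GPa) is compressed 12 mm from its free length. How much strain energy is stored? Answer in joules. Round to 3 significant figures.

3.68 J

k = Gd⁴/(8D³N_a) = (81.7×10³)(2.7⁴)/(8·12.1³·6) = 51.06 N/mm
U = ½kδ² = 0.5 × 51.06 × 12² = 3676.3 N·mm = 3.6763 J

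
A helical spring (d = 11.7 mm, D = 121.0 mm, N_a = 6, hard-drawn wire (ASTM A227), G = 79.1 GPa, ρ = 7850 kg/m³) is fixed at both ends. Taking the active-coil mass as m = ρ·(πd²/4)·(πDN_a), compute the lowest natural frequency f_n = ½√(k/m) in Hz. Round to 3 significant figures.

k = Gd⁴/(8D³N_a) = (79.1×10³)(11.7⁴)/(8·121.0³·6) = 17.431 N/mm = 17431 N/m
Wire length L = πDN_a = π·121.0·6 = 2280.8 mm
m = ρ·(πd²/4)·L = 7850 × 107.51×10⁻⁶ m² × 2.2808 m = 1.9249 kg
f_n = ½√(k/m) = 0.5·√(17431/1.9249) = 0.5·√(9055.3) = 47.58 Hz

47.6 Hz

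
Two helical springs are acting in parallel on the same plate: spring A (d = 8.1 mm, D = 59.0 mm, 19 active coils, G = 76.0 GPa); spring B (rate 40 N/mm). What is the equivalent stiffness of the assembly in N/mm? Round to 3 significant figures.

50.5 N/mm

k_A = Gd⁴/(8D³N_a) = (76.0×10³)(8.1⁴)/(8·59.0³·19) = 10.48 N/mm
Parallel: k_eq = 10.48 + 40 = 50.48 N/mm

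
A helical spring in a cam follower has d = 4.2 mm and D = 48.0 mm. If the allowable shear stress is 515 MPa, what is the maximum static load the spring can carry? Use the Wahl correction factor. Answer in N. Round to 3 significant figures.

C = D/d = 48.0/4.2 = 11.4286
K_W = (4C−1)/(4C−4) + 0.615/C = 44.714/41.714 + 0.0538 = 1.1257
τ_max = K·8FD/(πd³) → F_max = τ_allow·πd³/(8DK)
F_max = 515·π·4.2³/(8·48.0·1.1257) = 1.1987e+05/432.28 = 277.29 N

277 N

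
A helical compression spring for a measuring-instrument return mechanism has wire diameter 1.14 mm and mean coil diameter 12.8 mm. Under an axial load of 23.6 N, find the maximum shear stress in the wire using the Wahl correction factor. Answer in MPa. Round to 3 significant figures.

586 MPa

Spring index C = D/d = 12.8/1.14 = 11.2281
K_W = (4C−1)/(4C−4) + 0.615/C = 43.912/40.912 + 0.0548 = 1.1281
τ₀ = 8FD/(πd³) = 8·23.6·12.8/(π·1.14³) = 2416.64/4.6544 = 519.22 MPa
τ_max = K·τ₀ = 1.1281 × 519.22 = 585.73 MPa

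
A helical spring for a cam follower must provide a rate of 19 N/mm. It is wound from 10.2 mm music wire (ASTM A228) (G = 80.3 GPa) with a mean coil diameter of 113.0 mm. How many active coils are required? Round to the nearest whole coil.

4

N_a = Gd⁴/(8D³k) = (80.3×10³ × 10.2⁴)/(8 × 113.0³ × 19)
    = 8.69193e+08 / 2.1932e+08 = 3.963 → 4 coils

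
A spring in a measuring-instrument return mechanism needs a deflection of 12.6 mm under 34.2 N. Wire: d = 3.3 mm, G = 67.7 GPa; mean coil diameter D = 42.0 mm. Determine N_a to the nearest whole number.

Required rate k = F/δ = 34.2/12.6 = 2.7143 N/mm
N_a = Gd⁴/(8D³k) = (67.7×10³ × 3.3⁴)/(8 × 42.0³ × 2.7143)
    = 8.02869e+06 / 1.60877e+06 = 4.991 → 5 coils

5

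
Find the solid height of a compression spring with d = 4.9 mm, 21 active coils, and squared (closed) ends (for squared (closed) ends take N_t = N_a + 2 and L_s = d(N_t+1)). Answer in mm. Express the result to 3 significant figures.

squared (closed) ends: N_t = N_a + 2 = 21 + 2 = 23
L_s = d·(N_t+1) = 4.9 × 24 = 117.6 mm

118 mm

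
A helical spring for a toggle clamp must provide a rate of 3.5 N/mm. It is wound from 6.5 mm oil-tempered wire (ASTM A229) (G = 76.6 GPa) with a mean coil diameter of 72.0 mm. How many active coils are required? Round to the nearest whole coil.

N_a = Gd⁴/(8D³k) = (76.6×10³ × 6.5⁴)/(8 × 72.0³ × 3.5)
    = 1.36736e+08 / 1.04509e+07 = 13.08 → 13 coils

13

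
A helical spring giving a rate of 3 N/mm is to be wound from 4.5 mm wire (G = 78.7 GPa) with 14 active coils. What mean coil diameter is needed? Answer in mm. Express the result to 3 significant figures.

45.8 mm

D = (Gd⁴/(8N_a·k))^(1/3) = (78.7×10³·4.5⁴/(8·14·3))^(1/3)
  = (96047.4)^(1/3) = 45.7961 mm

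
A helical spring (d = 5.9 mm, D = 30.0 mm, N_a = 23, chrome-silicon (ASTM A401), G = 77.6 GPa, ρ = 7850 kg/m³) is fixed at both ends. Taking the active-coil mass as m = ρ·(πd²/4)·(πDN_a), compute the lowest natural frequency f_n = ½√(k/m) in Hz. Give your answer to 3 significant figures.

101 Hz

k = Gd⁴/(8D³N_a) = (77.6×10³)(5.9⁴)/(8·30.0³·23) = 18.927 N/mm = 18927 N/m
Wire length L = πDN_a = π·30.0·23 = 2167.7 mm
m = ρ·(πd²/4)·L = 7850 × 27.34×10⁻⁶ m² × 2.1677 m = 0.46522 kg
f_n = ½√(k/m) = 0.5·√(18927/0.46522) = 0.5·√(40684) = 100.85 Hz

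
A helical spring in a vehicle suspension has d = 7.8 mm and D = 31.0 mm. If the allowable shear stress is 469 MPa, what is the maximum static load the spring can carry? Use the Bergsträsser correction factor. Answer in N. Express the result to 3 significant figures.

C = D/d = 31.0/7.8 = 3.9744
K_B = (4C+2)/(4C−3) = 17.897/12.897 = 1.3877
τ_max = K·8FD/(πd³) → F_max = τ_allow·πd³/(8DK)
F_max = 469·π·7.8³/(8·31.0·1.3877) = 6.9921e+05/344.14 = 2031.7 N

2030 N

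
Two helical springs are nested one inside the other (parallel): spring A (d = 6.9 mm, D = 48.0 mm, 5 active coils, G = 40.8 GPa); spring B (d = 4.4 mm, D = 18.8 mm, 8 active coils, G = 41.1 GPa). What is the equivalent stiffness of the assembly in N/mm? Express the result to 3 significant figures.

57.1 N/mm

k_A = Gd⁴/(8D³N_a) = (40.8×10³)(6.9⁴)/(8·48.0³·5) = 20.906 N/mm
k_B = Gd⁴/(8D³N_a) = (41.1×10³)(4.4⁴)/(8·18.8³·8) = 36.224 N/mm
Parallel: k_eq = 20.906 + 36.224 = 57.13 N/mm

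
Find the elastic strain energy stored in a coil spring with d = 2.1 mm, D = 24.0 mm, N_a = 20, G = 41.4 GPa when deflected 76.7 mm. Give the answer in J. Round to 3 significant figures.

k = Gd⁴/(8D³N_a) = (41.4×10³)(2.1⁴)/(8·24.0³·20) = 0.36402 N/mm
U = ½kδ² = 0.5 × 0.36402 × 76.7² = 1070.7 N·mm = 1.0707 J

1.07 J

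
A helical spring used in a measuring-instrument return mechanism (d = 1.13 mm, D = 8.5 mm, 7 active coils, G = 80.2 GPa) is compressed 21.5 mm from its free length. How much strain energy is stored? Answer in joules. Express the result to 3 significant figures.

k = Gd⁴/(8D³N_a) = (80.2×10³)(1.13⁴)/(8·8.5³·7) = 3.8023 N/mm
U = ½kδ² = 0.5 × 3.8023 × 21.5² = 878.8 N·mm = 0.8788 J

0.879 J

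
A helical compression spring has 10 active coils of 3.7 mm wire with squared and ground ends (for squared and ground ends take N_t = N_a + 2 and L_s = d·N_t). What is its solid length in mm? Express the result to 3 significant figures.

44.4 mm

squared and ground ends: N_t = N_a + 2 = 10 + 2 = 12
L_s = d·N_t = 3.7 × 12 = 44.4 mm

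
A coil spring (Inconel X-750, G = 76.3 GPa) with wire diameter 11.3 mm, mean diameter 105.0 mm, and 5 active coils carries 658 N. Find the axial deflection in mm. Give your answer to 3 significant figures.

24.5 mm

k = Gd⁴/(8D³N_a) = (76.3×10³)(11.3⁴)/(8·105.0³·5) = 26.866 N/mm
δ = F/k = 658 / 26.866 = 24.492 mm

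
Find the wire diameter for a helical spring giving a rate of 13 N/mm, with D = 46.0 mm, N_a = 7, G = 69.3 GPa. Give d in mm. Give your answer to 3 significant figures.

5.65 mm

d = (8D³N_a·k / G)^(1/4) = (8·46.0³·7·13 / (69.3×10³))^0.25
  = (1022.5)^0.25 = 5.6548 mm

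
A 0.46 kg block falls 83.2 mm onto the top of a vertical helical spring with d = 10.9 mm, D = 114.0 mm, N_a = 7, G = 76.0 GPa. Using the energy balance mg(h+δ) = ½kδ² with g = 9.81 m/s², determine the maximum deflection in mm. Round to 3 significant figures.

k = Gd⁴/(8D³N_a) = (76.0×10³)(10.9⁴)/(8·114.0³·7) = 12.931 N/mm
W = mg = 0.46 × 9.81 = 4.5126 N
½kδ² − Wδ − Wh = 0 → δ = (W + √(W² + 2kWh))/k
δ = (4.5126 + √(20.364 + 9709.51))/12.931 = (4.5126 + 98.64)/12.931 = 7.9774 mm

7.98 mm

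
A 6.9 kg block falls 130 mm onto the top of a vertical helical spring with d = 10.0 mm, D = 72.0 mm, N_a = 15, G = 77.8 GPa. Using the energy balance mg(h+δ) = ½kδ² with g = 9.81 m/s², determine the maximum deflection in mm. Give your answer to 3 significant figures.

k = Gd⁴/(8D³N_a) = (77.8×10³)(10.0⁴)/(8·72.0³·15) = 17.37 N/mm
W = mg = 6.9 × 9.81 = 67.689 N
½kδ² − Wδ − Wh = 0 → δ = (W + √(W² + 2kWh))/k
δ = (67.689 + √(4581.8 + 305698))/17.37 = (67.689 + 557.03)/17.37 = 35.965 mm

36.0 mm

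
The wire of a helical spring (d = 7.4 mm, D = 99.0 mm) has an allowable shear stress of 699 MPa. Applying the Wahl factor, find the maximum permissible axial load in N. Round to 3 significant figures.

C = D/d = 99.0/7.4 = 13.3784
K_W = (4C−1)/(4C−4) + 0.615/C = 52.514/49.514 + 0.0460 = 1.1066
τ_max = K·8FD/(πd³) → F_max = τ_allow·πd³/(8DK)
F_max = 699·π·7.4³/(8·99.0·1.1066) = 8.8986e+05/876.39 = 1015.4 N

1020 N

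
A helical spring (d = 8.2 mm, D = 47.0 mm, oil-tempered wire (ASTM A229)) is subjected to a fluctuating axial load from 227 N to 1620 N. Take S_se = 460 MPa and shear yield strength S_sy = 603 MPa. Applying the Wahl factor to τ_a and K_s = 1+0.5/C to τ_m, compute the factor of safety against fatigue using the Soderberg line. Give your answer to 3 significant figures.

C = D/d = 47.0/8.2 = 5.7317; K_W = (4C−1)/(4C−4)+0.615/C = 1.2658; K_s = 1+0.5/C = 1.0872
F_a = (F_max−F_min)/2 = 696.5 N; F_m = (F_max+F_min)/2 = 923.5 N
τ_a = K_W·8F_aD/(πd³) = 1.2658 × 151.19 = 191.37 MPa
τ_m = K_s·8F_mD/(πd³) = 1.0872 × 200.46 = 217.95 MPa
Soderberg: 1/n_f = τ_a/S_se + τ_m/S_sy = 191.37/460 + 217.95/603 = 0.41603 + 0.36144 = 0.77747
n_f = 1/0.77747 = 1.286

1.29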